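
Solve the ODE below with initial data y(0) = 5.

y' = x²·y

General solution: y = Ce^(x³/3)
Applying IC y(0) = 5:
Particular solution: y = 5e^(x³/3)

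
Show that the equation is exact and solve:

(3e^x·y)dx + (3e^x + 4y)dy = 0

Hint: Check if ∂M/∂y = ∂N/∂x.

Verify exactness: ∂M/∂y = ∂N/∂x ✓
Find F(x,y) such that ∂F/∂x = M, ∂F/∂y = N
Solution: 3e^x·y + 2y² = C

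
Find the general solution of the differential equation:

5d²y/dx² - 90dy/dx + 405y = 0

Characteristic equation: 5r² - 90r + 405 = 0
Divide by 5: r² - 18r + 81 = 0
Factored: (r - 9)² = 0
Repeated root: r = 9
General solution: y = (C₁ + C₂x)e^(9x)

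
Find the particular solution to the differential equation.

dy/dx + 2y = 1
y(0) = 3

General solution: y = 1/2 + Ce^(-2x)
Applying y(0) = 3: C = 3 - 1/2 = 5/2
Particular solution: y = 1/2 + (5/2)e^(-2x)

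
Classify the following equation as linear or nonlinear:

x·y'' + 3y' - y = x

Linear (y and its derivatives appear to the first power only, no products of y terms)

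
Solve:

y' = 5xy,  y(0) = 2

General solution: y = Ce^(5x²/2)
Applying IC y(0) = 2:
Particular solution: y = 2e^(5x²/2)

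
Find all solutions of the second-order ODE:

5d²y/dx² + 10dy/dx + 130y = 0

Characteristic equation: 5r² + 10r + 130 = 0
Divide by 5: r² + 2r + 26 = 0
Roots: r = -1 ± 5i (complex conjugates)
General solution: y = e^(-x)(C₁cos(5x) + C₂sin(5x))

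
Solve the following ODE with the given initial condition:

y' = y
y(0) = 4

General solution: y = Ce^x
Applying IC y(0) = 4:
Particular solution: y = 4e^x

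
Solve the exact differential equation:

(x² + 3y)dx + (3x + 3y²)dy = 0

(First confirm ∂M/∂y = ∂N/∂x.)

Verify exactness: ∂M/∂y = ∂N/∂x ✓
Find F(x,y) such that ∂F/∂x = M, ∂F/∂y = N
Solution: x³/3 + 3xy + y³ = C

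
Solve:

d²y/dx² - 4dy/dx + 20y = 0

Characteristic equation: r² - 4r + 20 = 0
Roots: r = 2 ± 4i (complex conjugates)
General solution: y = e^(2x)(C₁cos(4x) + C₂sin(4x))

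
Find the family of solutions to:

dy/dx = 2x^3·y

Separating variables and integrating:
ln|y| = x^4/2 + C

General solution: y = Ce^(x^4/2)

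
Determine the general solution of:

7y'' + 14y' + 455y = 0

Characteristic equation: 7r² + 14r + 455 = 0
Divide by 7: r² + 2r + 65 = 0
Roots: r = -1 ± 8i (complex conjugates)
General solution: y = e^(-x)(C₁cos(8x) + C₂sin(8x))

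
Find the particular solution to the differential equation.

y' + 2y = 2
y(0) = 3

General solution: y = 1 + Ce^(-2x)
Applying y(0) = 3: C = 3 - 1 = 2
Particular solution: y = 1 + 2e^(-2x)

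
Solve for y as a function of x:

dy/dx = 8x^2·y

Separating variables and integrating:
ln|y| = 8x^3/3 + C

General solution: y = Ce^(8x^3/3)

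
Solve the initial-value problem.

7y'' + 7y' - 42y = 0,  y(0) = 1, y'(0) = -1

General solution: y = C₁e^(2x) + C₂e^(-3x)
Applying ICs: C₁ = 2/5, C₂ = 3/5
Particular solution: y = (2/5)e^(2x) + (3/5)e^(-3x)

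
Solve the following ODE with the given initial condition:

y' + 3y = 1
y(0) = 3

General solution: y = 1/3 + Ce^(-3x)
Applying y(0) = 3: C = 3 - 1/3 = 8/3
Particular solution: y = 1/3 + (8/3)e^(-3x)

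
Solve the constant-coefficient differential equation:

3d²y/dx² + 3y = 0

Characteristic equation: 3r² + 3 = 0
Divide by 3: r² + 1 = 0
Roots: r = ±i (complex conjugates)
General solution: y = C₁cos(x) + C₂sin(x)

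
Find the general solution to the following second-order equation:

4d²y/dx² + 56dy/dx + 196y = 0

Characteristic equation: 4r² + 56r + 196 = 0
Divide by 4: r² + 14r + 49 = 0
Factored: (r + 7)² = 0
Repeated root: r = -7
General solution: y = (C₁ + C₂x)e^(-7x)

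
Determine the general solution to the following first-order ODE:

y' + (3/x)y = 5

Using integrating factor method:

General solution: y = (5/4)x + Cx^(-3)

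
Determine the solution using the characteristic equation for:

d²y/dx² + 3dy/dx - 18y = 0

Characteristic equation: r² + 3r - 18 = 0
Roots: r = 3, -6 (distinct real)
General solution: y = C₁e^(3x) + C₂e^(-6x)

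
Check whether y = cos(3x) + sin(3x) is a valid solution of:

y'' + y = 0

Verification:
y'' = -9cos(3x) - 9sin(3x)
y'' + y ≠ 0 (frequency mismatch: got 9 instead of 1)

No, it is not a solution.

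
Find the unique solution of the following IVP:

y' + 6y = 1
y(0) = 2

General solution: y = 1/6 + Ce^(-6x)
Applying y(0) = 2: C = 2 - 1/6 = 11/6
Particular solution: y = 1/6 + (11/6)e^(-6x)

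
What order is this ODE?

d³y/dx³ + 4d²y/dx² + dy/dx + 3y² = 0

The order is 3 (highest derivative is of order 3).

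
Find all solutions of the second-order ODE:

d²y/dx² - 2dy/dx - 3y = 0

Characteristic equation: r² - 2r - 3 = 0
Roots: r = 3, -1 (distinct real)
General solution: y = C₁e^(3x) + C₂e^(-x)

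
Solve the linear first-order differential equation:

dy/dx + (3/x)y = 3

Using integrating factor method:

General solution: y = (3/4)x + Cx^(-3)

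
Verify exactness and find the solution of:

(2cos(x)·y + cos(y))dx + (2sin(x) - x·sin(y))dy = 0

Verify exactness: ∂M/∂y = ∂N/∂x ✓
Find F(x,y) such that ∂F/∂x = M, ∂F/∂y = N
Solution: 2sin(x)·y + x·cos(y) = C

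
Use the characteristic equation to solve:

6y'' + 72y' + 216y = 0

Characteristic equation: 6r² + 72r + 216 = 0
Divide by 6: r² + 12r + 36 = 0
Factored: (r + 6)² = 0
Repeated root: r = -6
General solution: y = (C₁ + C₂x)e^(-6x)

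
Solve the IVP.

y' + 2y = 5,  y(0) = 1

General solution: y = 5/2 + Ce^(-2x)
Applying y(0) = 1: C = 1 - 5/2 = -3/2
Particular solution: y = 5/2 - (3/2)e^(-2x)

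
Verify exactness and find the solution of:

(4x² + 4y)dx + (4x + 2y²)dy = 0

Verify exactness: ∂M/∂y = ∂N/∂x ✓
Find F(x,y) such that ∂F/∂x = M, ∂F/∂y = N
Solution: 4x³/3 + 4xy + 2y³/3 = C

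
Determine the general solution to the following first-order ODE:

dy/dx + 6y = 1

Using integrating factor method:

General solution: y = 1/6 + Ce^(-6x)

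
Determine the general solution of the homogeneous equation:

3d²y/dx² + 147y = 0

Characteristic equation: 3r² + 147 = 0
Divide by 3: r² + 49 = 0
Roots: r = ±7i (complex conjugates)
General solution: y = C₁cos(7x) + C₂sin(7x)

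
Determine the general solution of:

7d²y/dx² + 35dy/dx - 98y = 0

Characteristic equation: 7r² + 35r - 98 = 0
Divide by 7: r² + 5r - 14 = 0
Roots: r = 2, -7 (distinct real)
General solution: y = C₁e^(2x) + C₂e^(-7x)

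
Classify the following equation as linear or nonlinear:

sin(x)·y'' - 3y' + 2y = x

Linear (y and its derivatives appear to the first power only, no products of y terms)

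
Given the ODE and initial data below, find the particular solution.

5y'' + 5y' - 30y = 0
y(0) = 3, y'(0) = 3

General solution: y = C₁e^(2x) + C₂e^(-3x)
Applying ICs: C₁ = 12/5, C₂ = 3/5
Particular solution: y = (12/5)e^(2x) + (3/5)e^(-3x)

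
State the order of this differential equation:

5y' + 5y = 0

The order is 1 (highest derivative is of order 1).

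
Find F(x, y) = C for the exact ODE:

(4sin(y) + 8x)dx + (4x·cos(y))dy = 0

Verify exactness: ∂M/∂y = ∂N/∂x ✓
Find F(x,y) such that ∂F/∂x = M, ∂F/∂y = N
Solution: 4x·sin(y) + 4x² = C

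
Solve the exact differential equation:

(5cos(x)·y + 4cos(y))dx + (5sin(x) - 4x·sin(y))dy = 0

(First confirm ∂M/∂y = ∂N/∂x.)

Verify exactness: ∂M/∂y = ∂N/∂x ✓
Find F(x,y) such that ∂F/∂x = M, ∂F/∂y = N
Solution: 5sin(x)·y + 4x·cos(y) = C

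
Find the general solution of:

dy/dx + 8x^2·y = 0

Using integrating factor method:

General solution: y = Ce^(-8x^3/3)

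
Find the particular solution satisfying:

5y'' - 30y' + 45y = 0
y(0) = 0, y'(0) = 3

General solution: y = (C₁ + C₂x)e^(3x)
Repeated root r = 3
Applying ICs: C₁ = 0, C₂ = 3
Particular solution: y = 3xe^(3x)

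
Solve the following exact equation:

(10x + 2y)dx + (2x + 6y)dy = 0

Verify exactness: ∂M/∂y = ∂N/∂x ✓
Find F(x,y) such that ∂F/∂x = M, ∂F/∂y = N
Solution: 5x² + 2xy + 3y² = C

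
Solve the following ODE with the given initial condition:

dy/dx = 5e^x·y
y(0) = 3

General solution: y = Ce^(5e^x)
Applying IC y(0) = 3:
Particular solution: y = 3e^(5(e^x - 1))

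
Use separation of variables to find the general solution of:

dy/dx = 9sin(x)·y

Separating variables and integrating:
ln|y| = -9cos(x) + C

General solution: y = Ce^(-9cos(x))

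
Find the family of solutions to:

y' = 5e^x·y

Separating variables and integrating:
ln|y| = 5e^x + C

General solution: y = Ce^(5e^x)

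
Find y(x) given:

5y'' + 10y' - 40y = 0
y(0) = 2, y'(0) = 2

General solution: y = C₁e^(2x) + C₂e^(-4x)
Applying ICs: C₁ = 5/3, C₂ = 1/3
Particular solution: y = (5/3)e^(2x) + (1/3)e^(-4x)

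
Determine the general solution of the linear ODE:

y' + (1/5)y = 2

Using integrating factor method:

General solution: y = 10 + Ce^(-x/5)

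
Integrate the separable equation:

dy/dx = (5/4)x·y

Separating variables and integrating:
ln|y| = 5x^2/8 + C

General solution: y = Ce^(5x^2/8)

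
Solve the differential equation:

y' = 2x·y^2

Separating variables and integrating:
-1/y = x^2 + C

General solution: y^-1 = -x^2 + C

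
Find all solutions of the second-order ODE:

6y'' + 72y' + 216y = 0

Characteristic equation: 6r² + 72r + 216 = 0
Divide by 6: r² + 12r + 36 = 0
Factored: (r + 6)² = 0
Repeated root: r = -6
General solution: y = (C₁ + C₂x)e^(-6x)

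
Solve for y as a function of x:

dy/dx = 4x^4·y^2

Separating variables and integrating:
-1/y = 4x^5/5 + C

General solution: y^-1 = (-4/5)x^5 + C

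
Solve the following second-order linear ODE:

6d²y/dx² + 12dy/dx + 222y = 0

Characteristic equation: 6r² + 12r + 222 = 0
Divide by 6: r² + 2r + 37 = 0
Roots: r = -1 ± 6i (complex conjugates)
General solution: y = e^(-x)(C₁cos(6x) + C₂sin(6x))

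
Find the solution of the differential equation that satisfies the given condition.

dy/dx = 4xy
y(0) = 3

General solution: y = Ce^(2x²)
Applying IC y(0) = 3:
Particular solution: y = 3e^(2x²)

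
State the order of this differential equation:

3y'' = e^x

The order is 2 (highest derivative is of order 2).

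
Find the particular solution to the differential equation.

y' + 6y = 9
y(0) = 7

General solution: y = 3/2 + Ce^(-6x)
Applying y(0) = 7: C = 7 - 3/2 = 11/2
Particular solution: y = 3/2 + (11/2)e^(-6x)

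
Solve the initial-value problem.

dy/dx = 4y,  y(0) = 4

General solution: y = Ce^(4x)
Applying IC y(0) = 4:
Particular solution: y = 4e^(4x)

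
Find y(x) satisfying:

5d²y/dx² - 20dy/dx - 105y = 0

Characteristic equation: 5r² - 20r - 105 = 0
Divide by 5: r² - 4r - 21 = 0
Roots: r = 7, -3 (distinct real)
General solution: y = C₁e^(7x) + C₂e^(-3x)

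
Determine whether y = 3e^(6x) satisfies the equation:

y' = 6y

Verification:
y = 3e^(6x)
y' = 18e^(6x)
6y = 18e^(6x)
y' = 6y ✓

Yes, it is a solution.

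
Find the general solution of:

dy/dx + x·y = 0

Using integrating factor method:

General solution: y = Ce^(-x^2/2)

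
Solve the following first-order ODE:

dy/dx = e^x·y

Separating variables and integrating:
ln|y| = e^x + C

General solution: y = Ce^(e^x)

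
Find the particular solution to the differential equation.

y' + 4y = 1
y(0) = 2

General solution: y = 1/4 + Ce^(-4x)
Applying y(0) = 2: C = 2 - 1/4 = 7/4
Particular solution: y = 1/4 + (7/4)e^(-4x)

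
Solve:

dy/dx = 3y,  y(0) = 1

General solution: y = Ce^(3x)
Applying IC y(0) = 1:
Particular solution: y = e^(3x)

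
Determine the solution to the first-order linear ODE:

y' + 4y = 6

Using integrating factor method:

General solution: y = 3/2 + Ce^(-4x)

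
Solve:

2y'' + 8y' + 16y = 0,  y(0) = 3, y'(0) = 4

General solution: y = e^(-2x)(C₁cos(2x) + C₂sin(2x))
Complex roots r = -2 ± 2i
Applying ICs: C₁ = 3, C₂ = 5
Particular solution: y = e^(-2x)(3cos(2x) + 5sin(2x))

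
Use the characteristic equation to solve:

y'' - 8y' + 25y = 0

Characteristic equation: r² - 8r + 25 = 0
Roots: r = 4 ± 3i (complex conjugates)
General solution: y = e^(4x)(C₁cos(3x) + C₂sin(3x))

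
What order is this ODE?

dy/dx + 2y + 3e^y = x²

The order is 1 (highest derivative is of order 1).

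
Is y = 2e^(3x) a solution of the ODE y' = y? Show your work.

Verification:
y = 2e^(3x)
y' = 6e^(3x)
But y = 2e^(3x)
y' ≠ y — the derivative does not match

No, it is not a solution.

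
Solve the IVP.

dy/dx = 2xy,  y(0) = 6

General solution: y = Ce^(x²)
Applying IC y(0) = 6:
Particular solution: y = 6e^(x²)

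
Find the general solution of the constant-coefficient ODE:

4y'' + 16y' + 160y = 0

Characteristic equation: 4r² + 16r + 160 = 0
Divide by 4: r² + 4r + 40 = 0
Roots: r = -2 ± 6i (complex conjugates)
General solution: y = e^(-2x)(C₁cos(6x) + C₂sin(6x))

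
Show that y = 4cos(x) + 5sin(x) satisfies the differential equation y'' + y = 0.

Verification:
y'' = -4cos(x) - 5sin(x)
y'' + y = 0 ✓

Yes, it is a solution.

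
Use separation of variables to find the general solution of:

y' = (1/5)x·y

Separating variables and integrating:
ln|y| = x^2/10 + C

General solution: y = Ce^(x^2/10)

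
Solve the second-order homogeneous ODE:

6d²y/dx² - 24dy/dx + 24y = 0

Characteristic equation: 6r² - 24r + 24 = 0
Divide by 6: r² - 4r + 4 = 0
Factored: (r - 2)² = 0
Repeated root: r = 2
General solution: y = (C₁ + C₂x)e^(2x)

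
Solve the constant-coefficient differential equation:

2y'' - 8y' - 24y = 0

Characteristic equation: 2r² - 8r - 24 = 0
Divide by 2: r² - 4r - 12 = 0
Roots: r = 6, -2 (distinct real)
General solution: y = C₁e^(6x) + C₂e^(-2x)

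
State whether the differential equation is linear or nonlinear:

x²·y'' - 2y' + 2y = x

Linear (y and its derivatives appear to the first power only, no products of y terms)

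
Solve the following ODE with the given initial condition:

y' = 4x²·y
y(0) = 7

General solution: y = Ce^(4x³/3)
Applying IC y(0) = 7:
Particular solution: y = 7e^(4x³/3)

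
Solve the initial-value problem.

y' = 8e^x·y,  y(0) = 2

General solution: y = Ce^(8e^x)
Applying IC y(0) = 2:
Particular solution: y = 2e^(8(e^x - 1))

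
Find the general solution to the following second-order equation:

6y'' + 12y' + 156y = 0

Characteristic equation: 6r² + 12r + 156 = 0
Divide by 6: r² + 2r + 26 = 0
Roots: r = -1 ± 5i (complex conjugates)
General solution: y = e^(-x)(C₁cos(5x) + C₂sin(5x))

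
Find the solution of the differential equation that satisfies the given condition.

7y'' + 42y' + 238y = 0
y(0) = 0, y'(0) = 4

General solution: y = e^(-3x)(C₁cos(5x) + C₂sin(5x))
Complex roots r = -3 ± 5i
Applying ICs: C₁ = 0, C₂ = 4/5
Particular solution: y = e^(-3x)((4/5)sin(5x))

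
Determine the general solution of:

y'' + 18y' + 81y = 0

Characteristic equation: r² + 18r + 81 = 0
Factored: (r + 9)² = 0
Repeated root: r = -9
General solution: y = (C₁ + C₂x)e^(-9x)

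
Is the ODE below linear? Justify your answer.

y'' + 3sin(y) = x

No. Nonlinear (sin(y) is nonlinear in y)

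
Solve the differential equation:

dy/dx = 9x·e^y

Separating variables and integrating:
-e^(-y) = 9x²/2 + C

General solution: y = -ln(C - 9x²/2)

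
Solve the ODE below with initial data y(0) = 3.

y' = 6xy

General solution: y = Ce^(3x²)
Applying IC y(0) = 3:
Particular solution: y = 3e^(3x²)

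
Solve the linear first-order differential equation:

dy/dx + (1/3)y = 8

Using integrating factor method:

General solution: y = 24 + Ce^(-x/3)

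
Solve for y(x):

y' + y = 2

Using integrating factor method:

General solution: y = 2 + Ce^(-x)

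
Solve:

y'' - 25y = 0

Characteristic equation: r² - 25 = 0
Roots: r = 5, -5 (distinct real)
General solution: y = C₁e^(5x) + C₂e^(-5x)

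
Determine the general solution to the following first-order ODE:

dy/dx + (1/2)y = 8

Using integrating factor method:

General solution: y = 16 + Ce^(-x/2)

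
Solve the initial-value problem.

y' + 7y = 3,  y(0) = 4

General solution: y = 3/7 + Ce^(-7x)
Applying y(0) = 4: C = 4 - 3/7 = 25/7
Particular solution: y = 3/7 + (25/7)e^(-7x)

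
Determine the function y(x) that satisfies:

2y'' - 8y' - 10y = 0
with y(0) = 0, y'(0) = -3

General solution: y = C₁e^(5x) + C₂e^(-x)
Applying ICs: C₁ = -1/2, C₂ = 1/2
Particular solution: y = -(1/2)e^(5x) + (1/2)e^(-x)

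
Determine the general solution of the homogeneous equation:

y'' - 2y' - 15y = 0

Characteristic equation: r² - 2r - 15 = 0
Roots: r = 5, -3 (distinct real)
General solution: y = C₁e^(5x) + C₂e^(-3x)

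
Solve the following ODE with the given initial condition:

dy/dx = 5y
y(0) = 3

General solution: y = Ce^(5x)
Applying IC y(0) = 3:
Particular solution: y = 3e^(5x)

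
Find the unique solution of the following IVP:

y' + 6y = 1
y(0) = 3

General solution: y = 1/6 + Ce^(-6x)
Applying y(0) = 3: C = 3 - 1/6 = 17/6
Particular solution: y = 1/6 + (17/6)e^(-6x)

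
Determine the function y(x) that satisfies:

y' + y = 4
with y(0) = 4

General solution: y = 4 + Ce^(-x)
Applying y(0) = 4: C = 4 - 4 = 0
Particular solution: y = 4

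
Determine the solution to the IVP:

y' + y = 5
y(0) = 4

General solution: y = 5 + Ce^(-x)
Applying y(0) = 4: C = 4 - 5 = -1
Particular solution: y = 5 - e^(-x)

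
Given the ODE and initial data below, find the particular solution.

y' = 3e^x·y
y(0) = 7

General solution: y = Ce^(3e^x)
Applying IC y(0) = 7:
Particular solution: y = 7e^(3(e^x - 1))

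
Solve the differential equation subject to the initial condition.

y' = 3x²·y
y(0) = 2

General solution: y = Ce^(x³)
Applying IC y(0) = 2:
Particular solution: y = 2e^(x³)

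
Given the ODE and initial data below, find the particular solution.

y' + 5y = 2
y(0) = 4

General solution: y = 2/5 + Ce^(-5x)
Applying y(0) = 4: C = 4 - 2/5 = 18/5
Particular solution: y = 2/5 + (18/5)e^(-5x)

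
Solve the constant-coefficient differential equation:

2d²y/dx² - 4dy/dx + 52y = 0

Characteristic equation: 2r² - 4r + 52 = 0
Divide by 2: r² - 2r + 26 = 0
Roots: r = 1 ± 5i (complex conjugates)
General solution: y = e^x(C₁cos(5x) + C₂sin(5x))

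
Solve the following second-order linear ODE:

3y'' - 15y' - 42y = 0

Characteristic equation: 3r² - 15r - 42 = 0
Divide by 3: r² - 5r - 14 = 0
Roots: r = 7, -2 (distinct real)
General solution: y = C₁e^(7x) + C₂e^(-2x)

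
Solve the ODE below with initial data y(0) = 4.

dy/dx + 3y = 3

General solution: y = 1 + Ce^(-3x)
Applying y(0) = 4: C = 4 - 1 = 3
Particular solution: y = 1 + 3e^(-3x)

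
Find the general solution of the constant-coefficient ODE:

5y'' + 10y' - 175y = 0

Characteristic equation: 5r² + 10r - 175 = 0
Divide by 5: r² + 2r - 35 = 0
Roots: r = 5, -7 (distinct real)
General solution: y = C₁e^(5x) + C₂e^(-7x)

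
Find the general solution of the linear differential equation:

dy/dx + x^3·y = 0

Using integrating factor method:

General solution: y = Ce^(-x^4/4)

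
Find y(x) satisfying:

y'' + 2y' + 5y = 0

Characteristic equation: r² + 2r + 5 = 0
Roots: r = -1 ± 2i (complex conjugates)
General solution: y = e^(-x)(C₁cos(2x) + C₂sin(2x))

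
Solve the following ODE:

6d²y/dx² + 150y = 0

Characteristic equation: 6r² + 150 = 0
Divide by 6: r² + 25 = 0
Roots: r = ±5i (complex conjugates)
General solution: y = C₁cos(5x) + C₂sin(5x)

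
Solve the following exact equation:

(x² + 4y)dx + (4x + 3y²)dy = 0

Verify exactness: ∂M/∂y = ∂N/∂x ✓
Find F(x,y) such that ∂F/∂x = M, ∂F/∂y = N
Solution: x³/3 + 4xy + y³ = C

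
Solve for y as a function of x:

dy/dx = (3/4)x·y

Separating variables and integrating:
ln|y| = 3x^2/8 + C

General solution: y = Ce^(3x^2/8)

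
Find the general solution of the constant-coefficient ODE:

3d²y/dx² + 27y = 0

Characteristic equation: 3r² + 27 = 0
Divide by 3: r² + 9 = 0
Roots: r = ±3i (complex conjugates)
General solution: y = C₁cos(3x) + C₂sin(3x)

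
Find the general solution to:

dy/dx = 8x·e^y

Separating variables and integrating:
-e^(-y) = 4x² + C

General solution: y = -ln(C - 4x²)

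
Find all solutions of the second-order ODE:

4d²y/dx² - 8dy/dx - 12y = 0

Characteristic equation: 4r² - 8r - 12 = 0
Divide by 4: r² - 2r - 3 = 0
Roots: r = 3, -1 (distinct real)
General solution: y = C₁e^(3x) + C₂e^(-x)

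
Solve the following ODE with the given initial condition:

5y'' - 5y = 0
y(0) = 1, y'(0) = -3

General solution: y = C₁e^x + C₂e^(-x)
Applying ICs: C₁ = -1, C₂ = 2
Particular solution: y = -e^x + 2e^(-x)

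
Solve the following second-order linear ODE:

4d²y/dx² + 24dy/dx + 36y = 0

Characteristic equation: 4r² + 24r + 36 = 0
Divide by 4: r² + 6r + 9 = 0
Factored: (r + 3)² = 0
Repeated root: r = -3
General solution: y = (C₁ + C₂x)e^(-3x)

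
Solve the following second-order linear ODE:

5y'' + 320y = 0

Characteristic equation: 5r² + 320 = 0
Divide by 5: r² + 64 = 0
Roots: r = ±8i (complex conjugates)
General solution: y = C₁cos(8x) + C₂sin(8x)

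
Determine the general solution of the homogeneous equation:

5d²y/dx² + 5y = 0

Characteristic equation: 5r² + 5 = 0
Divide by 5: r² + 1 = 0
Roots: r = ±i (complex conjugates)
General solution: y = C₁cos(x) + C₂sin(x)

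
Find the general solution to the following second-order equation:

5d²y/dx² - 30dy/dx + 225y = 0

Characteristic equation: 5r² - 30r + 225 = 0
Divide by 5: r² - 6r + 45 = 0
Roots: r = 3 ± 6i (complex conjugates)
General solution: y = e^(3x)(C₁cos(6x) + C₂sin(6x))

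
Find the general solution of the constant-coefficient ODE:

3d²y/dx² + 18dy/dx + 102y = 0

Characteristic equation: 3r² + 18r + 102 = 0
Divide by 3: r² + 6r + 34 = 0
Roots: r = -3 ± 5i (complex conjugates)
General solution: y = e^(-3x)(C₁cos(5x) + C₂sin(5x))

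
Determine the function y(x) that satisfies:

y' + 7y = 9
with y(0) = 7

General solution: y = 9/7 + Ce^(-7x)
Applying y(0) = 7: C = 7 - 9/7 = 40/7
Particular solution: y = 9/7 + (40/7)e^(-7x)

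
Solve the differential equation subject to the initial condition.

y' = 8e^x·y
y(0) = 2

General solution: y = Ce^(8e^x)
Applying IC y(0) = 2:
Particular solution: y = 2e^(8(e^x - 1))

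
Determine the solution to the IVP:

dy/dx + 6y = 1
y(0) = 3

General solution: y = 1/6 + Ce^(-6x)
Applying y(0) = 3: C = 3 - 1/6 = 17/6
Particular solution: y = 1/6 + (17/6)e^(-6x)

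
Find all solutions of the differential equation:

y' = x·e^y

Separating variables and integrating:
-e^(-y) = x²/2 + C

General solution: y = -ln(C - x²/2)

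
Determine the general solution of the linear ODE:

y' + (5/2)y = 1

Using integrating factor method:

General solution: y = 2/5 + Ce^(-5x/2)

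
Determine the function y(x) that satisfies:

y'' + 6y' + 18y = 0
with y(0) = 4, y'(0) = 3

General solution: y = e^(-3x)(C₁cos(3x) + C₂sin(3x))
Complex roots r = -3 ± 3i
Applying ICs: C₁ = 4, C₂ = 5
Particular solution: y = e^(-3x)(4cos(3x) + 5sin(3x))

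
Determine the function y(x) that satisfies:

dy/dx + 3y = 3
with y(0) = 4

General solution: y = 1 + Ce^(-3x)
Applying y(0) = 4: C = 4 - 1 = 3
Particular solution: y = 1 + 3e^(-3x)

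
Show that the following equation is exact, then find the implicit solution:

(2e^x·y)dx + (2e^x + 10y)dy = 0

Verify exactness: ∂M/∂y = ∂N/∂x ✓
Find F(x,y) such that ∂F/∂x = M, ∂F/∂y = N
Solution: 2e^x·y + 5y² = C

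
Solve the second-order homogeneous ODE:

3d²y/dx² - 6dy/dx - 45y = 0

Characteristic equation: 3r² - 6r - 45 = 0
Divide by 3: r² - 2r - 15 = 0
Roots: r = 5, -3 (distinct real)
General solution: y = C₁e^(5x) + C₂e^(-3x)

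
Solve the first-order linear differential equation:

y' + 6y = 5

Using integrating factor method:

General solution: y = 5/6 + Ce^(-6x)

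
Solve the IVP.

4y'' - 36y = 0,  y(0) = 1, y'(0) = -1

General solution: y = C₁e^(3x) + C₂e^(-3x)
Applying ICs: C₁ = 1/3, C₂ = 2/3
Particular solution: y = (1/3)e^(3x) + (2/3)e^(-3x)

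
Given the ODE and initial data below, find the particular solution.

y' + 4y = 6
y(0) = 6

General solution: y = 3/2 + Ce^(-4x)
Applying y(0) = 6: C = 6 - 3/2 = 9/2
Particular solution: y = 3/2 + (9/2)e^(-4x)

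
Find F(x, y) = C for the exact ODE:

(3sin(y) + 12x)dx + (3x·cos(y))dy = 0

Verify exactness: ∂M/∂y = ∂N/∂x ✓
Find F(x,y) such that ∂F/∂x = M, ∂F/∂y = N
Solution: 3x·sin(y) + 6x² = C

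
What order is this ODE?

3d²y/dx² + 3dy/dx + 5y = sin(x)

The order is 2 (highest derivative is of order 2).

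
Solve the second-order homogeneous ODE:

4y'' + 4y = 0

Characteristic equation: 4r² + 4 = 0
Divide by 4: r² + 1 = 0
Roots: r = ±i (complex conjugates)
General solution: y = C₁cos(x) + C₂sin(x)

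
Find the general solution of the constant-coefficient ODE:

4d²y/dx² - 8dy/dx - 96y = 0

Characteristic equation: 4r² - 8r - 96 = 0
Divide by 4: r² - 2r - 24 = 0
Roots: r = 6, -4 (distinct real)
General solution: y = C₁e^(6x) + C₂e^(-4x)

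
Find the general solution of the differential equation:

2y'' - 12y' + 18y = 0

Characteristic equation: 2r² - 12r + 18 = 0
Divide by 2: r² - 6r + 9 = 0
Factored: (r - 3)² = 0
Repeated root: r = 3
General solution: y = (C₁ + C₂x)e^(3x)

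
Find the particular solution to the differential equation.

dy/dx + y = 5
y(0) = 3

General solution: y = 5 + Ce^(-x)
Applying y(0) = 3: C = 3 - 5 = -2
Particular solution: y = 5 - 2e^(-x)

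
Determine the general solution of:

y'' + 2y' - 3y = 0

Characteristic equation: r² + 2r - 3 = 0
Roots: r = 1, -3 (distinct real)
General solution: y = C₁e^x + C₂e^(-3x)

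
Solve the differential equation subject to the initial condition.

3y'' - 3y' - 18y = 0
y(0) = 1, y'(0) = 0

General solution: y = C₁e^(3x) + C₂e^(-2x)
Applying ICs: C₁ = 2/5, C₂ = 3/5
Particular solution: y = (2/5)e^(3x) + (3/5)e^(-2x)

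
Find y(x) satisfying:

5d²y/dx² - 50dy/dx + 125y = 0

Characteristic equation: 5r² - 50r + 125 = 0
Divide by 5: r² - 10r + 25 = 0
Factored: (r - 5)² = 0
Repeated root: r = 5
General solution: y = (C₁ + C₂x)e^(5x)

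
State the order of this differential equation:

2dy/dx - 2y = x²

The order is 1 (highest derivative is of order 1).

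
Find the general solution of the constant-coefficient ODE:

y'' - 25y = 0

Characteristic equation: r² - 25 = 0
Roots: r = 5, -5 (distinct real)
General solution: y = C₁e^(5x) + C₂e^(-5x)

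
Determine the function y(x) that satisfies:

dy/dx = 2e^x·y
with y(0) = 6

General solution: y = Ce^(2e^x)
Applying IC y(0) = 6:
Particular solution: y = 6e^(2(e^x - 1))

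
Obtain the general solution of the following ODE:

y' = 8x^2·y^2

Separating variables and integrating:
-1/y = 8x^3/3 + C

General solution: y^-1 = (-8/3)x^3 + C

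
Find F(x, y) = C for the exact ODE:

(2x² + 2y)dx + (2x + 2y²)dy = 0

Verify exactness: ∂M/∂y = ∂N/∂x ✓
Find F(x,y) such that ∂F/∂x = M, ∂F/∂y = N
Solution: 2x³/3 + 2xy + 2y³/3 = C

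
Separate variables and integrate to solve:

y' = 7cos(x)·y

Separating variables and integrating:
ln|y| = 7sin(x) + C

General solution: y = Ce^(7sin(x))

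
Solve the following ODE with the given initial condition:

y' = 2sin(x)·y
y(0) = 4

General solution: y = Ce^(-2cos(x))
Applying IC y(0) = 4:
Particular solution: y = 4e^(2(1-cos(x)))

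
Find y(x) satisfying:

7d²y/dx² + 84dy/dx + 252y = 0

Characteristic equation: 7r² + 84r + 252 = 0
Divide by 7: r² + 12r + 36 = 0
Factored: (r + 6)² = 0
Repeated root: r = -6
General solution: y = (C₁ + C₂x)e^(-6x)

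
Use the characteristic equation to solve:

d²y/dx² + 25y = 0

Characteristic equation: r² + 25 = 0
Roots: r = ±5i (complex conjugates)
General solution: y = C₁cos(5x) + C₂sin(5x)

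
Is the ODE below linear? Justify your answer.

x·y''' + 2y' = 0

Yes. Linear (y and its derivatives appear to the first power only, no products of y terms)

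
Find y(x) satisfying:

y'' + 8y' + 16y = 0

Characteristic equation: r² + 8r + 16 = 0
Factored: (r + 4)² = 0
Repeated root: r = -4
General solution: y = (C₁ + C₂x)e^(-4x)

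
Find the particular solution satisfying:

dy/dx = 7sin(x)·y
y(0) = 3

General solution: y = Ce^(-7cos(x))
Applying IC y(0) = 3:
Particular solution: y = 3e^(7(1-cos(x)))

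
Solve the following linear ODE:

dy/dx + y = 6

Using integrating factor method:

General solution: y = 6 + Ce^(-x)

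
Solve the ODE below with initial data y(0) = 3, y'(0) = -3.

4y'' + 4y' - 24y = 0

General solution: y = C₁e^(2x) + C₂e^(-3x)
Applying ICs: C₁ = 6/5, C₂ = 9/5
Particular solution: y = (6/5)e^(2x) + (9/5)e^(-3x)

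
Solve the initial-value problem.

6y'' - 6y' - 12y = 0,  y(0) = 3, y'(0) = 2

General solution: y = C₁e^(2x) + C₂e^(-x)
Applying ICs: C₁ = 5/3, C₂ = 4/3
Particular solution: y = (5/3)e^(2x) + (4/3)e^(-x)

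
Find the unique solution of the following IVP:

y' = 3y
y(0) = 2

General solution: y = Ce^(3x)
Applying IC y(0) = 2:
Particular solution: y = 2e^(3x)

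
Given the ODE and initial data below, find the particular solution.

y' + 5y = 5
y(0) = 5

General solution: y = 1 + Ce^(-5x)
Applying y(0) = 5: C = 5 - 1 = 4
Particular solution: y = 1 + 4e^(-5x)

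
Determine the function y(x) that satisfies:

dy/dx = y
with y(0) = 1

General solution: y = Ce^x
Applying IC y(0) = 1:
Particular solution: y = e^x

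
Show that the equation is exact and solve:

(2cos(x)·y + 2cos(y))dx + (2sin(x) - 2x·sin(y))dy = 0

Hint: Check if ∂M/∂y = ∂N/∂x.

Verify exactness: ∂M/∂y = ∂N/∂x ✓
Find F(x,y) such that ∂F/∂x = M, ∂F/∂y = N
Solution: 2sin(x)·y + 2x·cos(y) = C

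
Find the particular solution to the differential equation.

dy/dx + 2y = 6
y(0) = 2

General solution: y = 3 + Ce^(-2x)
Applying y(0) = 2: C = 2 - 3 = -1
Particular solution: y = 3 - e^(-2x)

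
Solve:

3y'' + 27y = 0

Characteristic equation: 3r² + 27 = 0
Divide by 3: r² + 9 = 0
Roots: r = ±3i (complex conjugates)
General solution: y = C₁cos(3x) + C₂sin(3x)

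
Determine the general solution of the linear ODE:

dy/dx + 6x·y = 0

Using integrating factor method:

General solution: y = Ce^(-3x^2)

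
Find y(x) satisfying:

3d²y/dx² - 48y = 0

Characteristic equation: 3r² - 48 = 0
Divide by 3: r² - 16 = 0
Roots: r = 4, -4 (distinct real)
General solution: y = C₁e^(4x) + C₂e^(-4x)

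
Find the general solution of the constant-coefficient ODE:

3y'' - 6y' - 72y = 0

Characteristic equation: 3r² - 6r - 72 = 0
Divide by 3: r² - 2r - 24 = 0
Roots: r = 6, -4 (distinct real)
General solution: y = C₁e^(6x) + C₂e^(-4x)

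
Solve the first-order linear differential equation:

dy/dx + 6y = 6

Using integrating factor method:

General solution: y = 1 + Ce^(-6x)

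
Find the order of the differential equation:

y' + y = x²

The order is 1 (highest derivative is of order 1).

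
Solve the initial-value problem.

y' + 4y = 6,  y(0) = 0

General solution: y = 3/2 + Ce^(-4x)
Applying y(0) = 0: C = 0 - 3/2 = -3/2
Particular solution: y = 3/2 - (3/2)e^(-4x)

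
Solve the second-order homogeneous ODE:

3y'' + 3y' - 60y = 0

Characteristic equation: 3r² + 3r - 60 = 0
Divide by 3: r² + r - 20 = 0
Roots: r = 4, -5 (distinct real)
General solution: y = C₁e^(4x) + C₂e^(-5x)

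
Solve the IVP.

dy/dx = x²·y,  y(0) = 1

General solution: y = Ce^(x³/3)
Applying IC y(0) = 1:
Particular solution: y = e^(x³/3)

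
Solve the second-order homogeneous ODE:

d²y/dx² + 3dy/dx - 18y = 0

Characteristic equation: r² + 3r - 18 = 0
Roots: r = 3, -6 (distinct real)
General solution: y = C₁e^(3x) + C₂e^(-6x)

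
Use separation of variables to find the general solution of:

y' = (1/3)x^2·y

Separating variables and integrating:
ln|y| = x^3/9 + C

General solution: y = Ce^(x^3/9)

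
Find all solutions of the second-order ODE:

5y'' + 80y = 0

Characteristic equation: 5r² + 80 = 0
Divide by 5: r² + 16 = 0
Roots: r = ±4i (complex conjugates)
General solution: y = C₁cos(4x) + C₂sin(4x)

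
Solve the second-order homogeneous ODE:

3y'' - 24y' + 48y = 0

Characteristic equation: 3r² - 24r + 48 = 0
Divide by 3: r² - 8r + 16 = 0
Factored: (r - 4)² = 0
Repeated root: r = 4
General solution: y = (C₁ + C₂x)e^(4x)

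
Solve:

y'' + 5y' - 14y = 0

Characteristic equation: r² + 5r - 14 = 0
Roots: r = 2, -7 (distinct real)
General solution: y = C₁e^(2x) + C₂e^(-7x)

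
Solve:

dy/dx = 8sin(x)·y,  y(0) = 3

General solution: y = Ce^(-8cos(x))
Applying IC y(0) = 3:
Particular solution: y = 3e^(8(1-cos(x)))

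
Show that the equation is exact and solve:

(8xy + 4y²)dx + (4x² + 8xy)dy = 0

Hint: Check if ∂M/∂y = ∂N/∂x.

Verify exactness: ∂M/∂y = ∂N/∂x ✓
Find F(x,y) such that ∂F/∂x = M, ∂F/∂y = N
Solution: 4x²y + 4xy² = C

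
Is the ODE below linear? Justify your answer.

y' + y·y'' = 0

No. Nonlinear (y·y'' term)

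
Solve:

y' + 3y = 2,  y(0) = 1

General solution: y = 2/3 + Ce^(-3x)
Applying y(0) = 1: C = 1 - 2/3 = 1/3
Particular solution: y = 2/3 + (1/3)e^(-3x)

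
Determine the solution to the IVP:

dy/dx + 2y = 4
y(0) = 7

General solution: y = 2 + Ce^(-2x)
Applying y(0) = 7: C = 7 - 2 = 5
Particular solution: y = 2 + 5e^(-2x)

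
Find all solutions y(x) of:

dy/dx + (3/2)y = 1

Using integrating factor method:

General solution: y = 2/3 + Ce^(-3x/2)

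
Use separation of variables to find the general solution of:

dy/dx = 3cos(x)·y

Separating variables and integrating:
ln|y| = 3sin(x) + C

General solution: y = Ce^(3sin(x))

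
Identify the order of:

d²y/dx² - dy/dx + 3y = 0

The order is 2 (highest derivative is of order 2).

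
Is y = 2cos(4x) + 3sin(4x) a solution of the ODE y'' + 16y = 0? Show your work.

Verification:
y'' = -32cos(4x) - 48sin(4x)
y'' + 16y = 0 ✓

Yes, it is a solution.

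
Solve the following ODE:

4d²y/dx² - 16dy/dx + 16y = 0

Characteristic equation: 4r² - 16r + 16 = 0
Divide by 4: r² - 4r + 4 = 0
Factored: (r - 2)² = 0
Repeated root: r = 2
General solution: y = (C₁ + C₂x)e^(2x)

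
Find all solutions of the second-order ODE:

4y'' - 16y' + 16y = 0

Characteristic equation: 4r² - 16r + 16 = 0
Divide by 4: r² - 4r + 4 = 0
Factored: (r - 2)² = 0
Repeated root: r = 2
General solution: y = (C₁ + C₂x)e^(2x)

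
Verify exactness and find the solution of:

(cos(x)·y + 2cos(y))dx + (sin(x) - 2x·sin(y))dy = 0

Verify exactness: ∂M/∂y = ∂N/∂x ✓
Find F(x,y) such that ∂F/∂x = M, ∂F/∂y = N
Solution: sin(x)·y + 2x·cos(y) = C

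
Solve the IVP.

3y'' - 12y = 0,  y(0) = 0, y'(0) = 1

General solution: y = C₁e^(2x) + C₂e^(-2x)
Applying ICs: C₁ = 1/4, C₂ = -1/4
Particular solution: y = (1/4)e^(2x) - (1/4)e^(-2x)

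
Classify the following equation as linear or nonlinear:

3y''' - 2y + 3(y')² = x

Nonlinear ((y')² term)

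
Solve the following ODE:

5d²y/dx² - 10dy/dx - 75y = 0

Characteristic equation: 5r² - 10r - 75 = 0
Divide by 5: r² - 2r - 15 = 0
Roots: r = 5, -3 (distinct real)
General solution: y = C₁e^(5x) + C₂e^(-3x)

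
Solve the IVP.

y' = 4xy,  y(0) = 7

General solution: y = Ce^(2x²)
Applying IC y(0) = 7:
Particular solution: y = 7e^(2x²)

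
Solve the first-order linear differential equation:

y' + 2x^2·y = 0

Using integrating factor method:

General solution: y = Ce^(-2x^3/3)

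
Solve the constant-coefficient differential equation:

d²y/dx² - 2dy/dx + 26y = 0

Characteristic equation: r² - 2r + 26 = 0
Roots: r = 1 ± 5i (complex conjugates)
General solution: y = e^x(C₁cos(5x) + C₂sin(5x))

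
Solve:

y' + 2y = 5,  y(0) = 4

General solution: y = 5/2 + Ce^(-2x)
Applying y(0) = 4: C = 4 - 5/2 = 3/2
Particular solution: y = 5/2 + (3/2)e^(-2x)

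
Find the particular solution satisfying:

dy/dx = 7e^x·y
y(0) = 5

General solution: y = Ce^(7e^x)
Applying IC y(0) = 5:
Particular solution: y = 5e^(7(e^x - 1))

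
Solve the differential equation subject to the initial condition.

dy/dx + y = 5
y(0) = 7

General solution: y = 5 + Ce^(-x)
Applying y(0) = 7: C = 7 - 5 = 2
Particular solution: y = 5 + 2e^(-x)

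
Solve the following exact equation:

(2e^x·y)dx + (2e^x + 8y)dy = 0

Verify exactness: ∂M/∂y = ∂N/∂x ✓
Find F(x,y) such that ∂F/∂x = M, ∂F/∂y = N
Solution: 2e^x·y + 4y² = C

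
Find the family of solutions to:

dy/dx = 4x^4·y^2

Separating variables and integrating:
-1/y = 4x^5/5 + C

General solution: y^-1 = (-4/5)x^5 + C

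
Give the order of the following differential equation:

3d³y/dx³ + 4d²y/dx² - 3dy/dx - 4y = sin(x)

The order is 3 (highest derivative is of order 3).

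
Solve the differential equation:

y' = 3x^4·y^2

Separating variables and integrating:
-1/y = 3x^5/5 + C

General solution: y^-1 = (-3/5)x^5 + C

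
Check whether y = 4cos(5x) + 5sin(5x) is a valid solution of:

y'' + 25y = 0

Verification:
y'' = -100cos(5x) - 125sin(5x)
y'' + 25y = 0 ✓

Yes, it is a solution.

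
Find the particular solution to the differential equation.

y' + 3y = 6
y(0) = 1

General solution: y = 2 + Ce^(-3x)
Applying y(0) = 1: C = 1 - 2 = -1
Particular solution: y = 2 - e^(-3x)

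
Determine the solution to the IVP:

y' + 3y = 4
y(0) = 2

General solution: y = 4/3 + Ce^(-3x)
Applying y(0) = 2: C = 2 - 4/3 = 2/3
Particular solution: y = 4/3 + (2/3)e^(-3x)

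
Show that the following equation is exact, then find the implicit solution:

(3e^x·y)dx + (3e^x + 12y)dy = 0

Verify exactness: ∂M/∂y = ∂N/∂x ✓
Find F(x,y) such that ∂F/∂x = M, ∂F/∂y = N
Solution: 3e^x·y + 6y² = C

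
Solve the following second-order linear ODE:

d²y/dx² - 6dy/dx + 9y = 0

Characteristic equation: r² - 6r + 9 = 0
Factored: (r - 3)² = 0
Repeated root: r = 3
General solution: y = (C₁ + C₂x)e^(3x)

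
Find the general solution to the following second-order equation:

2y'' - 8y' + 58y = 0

Characteristic equation: 2r² - 8r + 58 = 0
Divide by 2: r² - 4r + 29 = 0
Roots: r = 2 ± 5i (complex conjugates)
General solution: y = e^(2x)(C₁cos(5x) + C₂sin(5x))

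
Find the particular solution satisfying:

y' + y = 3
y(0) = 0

General solution: y = 3 + Ce^(-x)
Applying y(0) = 0: C = 0 - 3 = -3
Particular solution: y = 3 - 3e^(-x)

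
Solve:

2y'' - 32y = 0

Characteristic equation: 2r² - 32 = 0
Divide by 2: r² - 16 = 0
Roots: r = 4, -4 (distinct real)
General solution: y = C₁e^(4x) + C₂e^(-4x)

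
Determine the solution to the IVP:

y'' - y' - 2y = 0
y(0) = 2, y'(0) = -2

General solution: y = C₁e^(2x) + C₂e^(-x)
Applying ICs: C₁ = 0, C₂ = 2
Particular solution: y = 2e^(-x)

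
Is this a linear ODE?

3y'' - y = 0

Yes. Linear (y and its derivatives appear to the first power only, no products of y terms)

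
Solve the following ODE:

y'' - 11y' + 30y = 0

Characteristic equation: r² - 11r + 30 = 0
Roots: r = 6, 5 (distinct real)
General solution: y = C₁e^(6x) + C₂e^(5x)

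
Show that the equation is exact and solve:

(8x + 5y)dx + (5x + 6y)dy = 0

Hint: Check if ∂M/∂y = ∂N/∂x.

Verify exactness: ∂M/∂y = ∂N/∂x ✓
Find F(x,y) such that ∂F/∂x = M, ∂F/∂y = N
Solution: 4x² + 5xy + 3y² = C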